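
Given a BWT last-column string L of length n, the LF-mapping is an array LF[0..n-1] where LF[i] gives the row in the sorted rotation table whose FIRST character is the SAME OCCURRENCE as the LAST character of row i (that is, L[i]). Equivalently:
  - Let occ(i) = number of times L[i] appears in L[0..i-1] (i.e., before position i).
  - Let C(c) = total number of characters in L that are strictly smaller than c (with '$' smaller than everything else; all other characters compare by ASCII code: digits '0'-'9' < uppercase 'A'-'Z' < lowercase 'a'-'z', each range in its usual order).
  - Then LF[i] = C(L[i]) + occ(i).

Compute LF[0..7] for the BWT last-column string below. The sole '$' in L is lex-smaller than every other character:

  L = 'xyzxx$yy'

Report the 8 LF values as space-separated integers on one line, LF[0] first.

Char counts: '$':1, 'x':3, 'y':3, 'z':1
C (first-col start): C('$')=0, C('x')=1, C('y')=4, C('z')=7
L[0]='x': occ=0, LF[0]=C('x')+0=1+0=1
L[1]='y': occ=0, LF[1]=C('y')+0=4+0=4
L[2]='z': occ=0, LF[2]=C('z')+0=7+0=7
L[3]='x': occ=1, LF[3]=C('x')+1=1+1=2
L[4]='x': occ=2, LF[4]=C('x')+2=1+2=3
L[5]='$': occ=0, LF[5]=C('$')+0=0+0=0
L[6]='y': occ=1, LF[6]=C('y')+1=4+1=5
L[7]='y': occ=2, LF[7]=C('y')+2=4+2=6

Answer: 1 4 7 2 3 0 5 6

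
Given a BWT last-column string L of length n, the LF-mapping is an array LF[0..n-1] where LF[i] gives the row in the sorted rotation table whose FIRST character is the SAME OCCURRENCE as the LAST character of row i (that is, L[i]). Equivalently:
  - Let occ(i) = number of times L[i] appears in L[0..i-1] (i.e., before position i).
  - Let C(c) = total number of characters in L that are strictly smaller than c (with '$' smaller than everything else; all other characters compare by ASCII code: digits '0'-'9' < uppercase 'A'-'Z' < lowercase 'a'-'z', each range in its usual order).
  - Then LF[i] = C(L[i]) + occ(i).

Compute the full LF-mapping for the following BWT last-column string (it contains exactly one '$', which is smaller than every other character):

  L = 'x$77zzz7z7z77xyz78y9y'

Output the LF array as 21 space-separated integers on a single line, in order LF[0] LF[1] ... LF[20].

Char counts: '$':1, '7':7, '8':1, '9':1, 'x':2, 'y':3, 'z':6
C (first-col start): C('$')=0, C('7')=1, C('8')=8, C('9')=9, C('x')=10, C('y')=12, C('z')=15
L[0]='x': occ=0, LF[0]=C('x')+0=10+0=10
L[1]='$': occ=0, LF[1]=C('$')+0=0+0=0
L[2]='7': occ=0, LF[2]=C('7')+0=1+0=1
L[3]='7': occ=1, LF[3]=C('7')+1=1+1=2
L[4]='z': occ=0, LF[4]=C('z')+0=15+0=15
L[5]='z': occ=1, LF[5]=C('z')+1=15+1=16
L[6]='z': occ=2, LF[6]=C('z')+2=15+2=17
L[7]='7': occ=2, LF[7]=C('7')+2=1+2=3
L[8]='z': occ=3, LF[8]=C('z')+3=15+3=18
L[9]='7': occ=3, LF[9]=C('7')+3=1+3=4
L[10]='z': occ=4, LF[10]=C('z')+4=15+4=19
L[11]='7': occ=4, LF[11]=C('7')+4=1+4=5
L[12]='7': occ=5, LF[12]=C('7')+5=1+5=6
L[13]='x': occ=1, LF[13]=C('x')+1=10+1=11
L[14]='y': occ=0, LF[14]=C('y')+0=12+0=12
L[15]='z': occ=5, LF[15]=C('z')+5=15+5=20
L[16]='7': occ=6, LF[16]=C('7')+6=1+6=7
L[17]='8': occ=0, LF[17]=C('8')+0=8+0=8
L[18]='y': occ=1, LF[18]=C('y')+1=12+1=13
L[19]='9': occ=0, LF[19]=C('9')+0=9+0=9
L[20]='y': occ=2, LF[20]=C('y')+2=12+2=14

Answer: 10 0 1 2 15 16 17 3 18 4 19 5 6 11 12 20 7 8 13 9 14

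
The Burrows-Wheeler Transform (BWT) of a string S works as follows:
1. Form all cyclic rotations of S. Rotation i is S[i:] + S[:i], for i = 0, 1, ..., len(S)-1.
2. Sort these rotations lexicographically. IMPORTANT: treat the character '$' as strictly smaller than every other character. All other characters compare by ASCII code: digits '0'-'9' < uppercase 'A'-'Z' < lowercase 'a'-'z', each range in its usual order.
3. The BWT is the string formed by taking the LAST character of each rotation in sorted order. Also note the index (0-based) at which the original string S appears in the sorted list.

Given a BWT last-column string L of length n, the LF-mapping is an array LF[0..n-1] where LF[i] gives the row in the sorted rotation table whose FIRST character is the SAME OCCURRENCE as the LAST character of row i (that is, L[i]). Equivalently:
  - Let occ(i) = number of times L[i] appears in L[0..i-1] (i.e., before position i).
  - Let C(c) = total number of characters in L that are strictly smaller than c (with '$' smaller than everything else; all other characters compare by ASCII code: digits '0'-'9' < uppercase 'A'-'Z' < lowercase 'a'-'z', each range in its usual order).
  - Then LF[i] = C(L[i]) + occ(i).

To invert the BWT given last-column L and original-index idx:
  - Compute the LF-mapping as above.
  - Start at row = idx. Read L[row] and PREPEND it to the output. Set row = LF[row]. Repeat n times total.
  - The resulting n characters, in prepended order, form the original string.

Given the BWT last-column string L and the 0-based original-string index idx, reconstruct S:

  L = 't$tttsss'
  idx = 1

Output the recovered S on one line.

LF mapping: 4 0 5 6 7 1 2 3
Walk LF starting at row 1, prepending L[row]:
  step 1: row=1, L[1]='$', prepend. Next row=LF[1]=0
  step 2: row=0, L[0]='t', prepend. Next row=LF[0]=4
  step 3: row=4, L[4]='t', prepend. Next row=LF[4]=7
  step 4: row=7, L[7]='s', prepend. Next row=LF[7]=3
  step 5: row=3, L[3]='t', prepend. Next row=LF[3]=6
  step 6: row=6, L[6]='s', prepend. Next row=LF[6]=2
  step 7: row=2, L[2]='t', prepend. Next row=LF[2]=5
  step 8: row=5, L[5]='s', prepend. Next row=LF[5]=1
Reversed output: stststt$

Answer: stststt$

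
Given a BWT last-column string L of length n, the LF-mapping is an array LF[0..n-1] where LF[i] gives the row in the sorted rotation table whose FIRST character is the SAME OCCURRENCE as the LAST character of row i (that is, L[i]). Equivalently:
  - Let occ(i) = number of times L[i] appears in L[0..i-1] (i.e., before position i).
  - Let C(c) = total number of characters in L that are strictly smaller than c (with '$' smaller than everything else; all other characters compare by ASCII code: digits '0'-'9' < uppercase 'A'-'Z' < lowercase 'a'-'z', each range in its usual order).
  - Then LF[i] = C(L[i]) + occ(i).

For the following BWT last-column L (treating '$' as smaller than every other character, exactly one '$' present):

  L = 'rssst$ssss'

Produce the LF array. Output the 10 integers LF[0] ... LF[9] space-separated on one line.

Char counts: '$':1, 'r':1, 's':7, 't':1
C (first-col start): C('$')=0, C('r')=1, C('s')=2, C('t')=9
L[0]='r': occ=0, LF[0]=C('r')+0=1+0=1
L[1]='s': occ=0, LF[1]=C('s')+0=2+0=2
L[2]='s': occ=1, LF[2]=C('s')+1=2+1=3
L[3]='s': occ=2, LF[3]=C('s')+2=2+2=4
L[4]='t': occ=0, LF[4]=C('t')+0=9+0=9
L[5]='$': occ=0, LF[5]=C('$')+0=0+0=0
L[6]='s': occ=3, LF[6]=C('s')+3=2+3=5
L[7]='s': occ=4, LF[7]=C('s')+4=2+4=6
L[8]='s': occ=5, LF[8]=C('s')+5=2+5=7
L[9]='s': occ=6, LF[9]=C('s')+6=2+6=8

Answer: 1 2 3 4 9 0 5 6 7 8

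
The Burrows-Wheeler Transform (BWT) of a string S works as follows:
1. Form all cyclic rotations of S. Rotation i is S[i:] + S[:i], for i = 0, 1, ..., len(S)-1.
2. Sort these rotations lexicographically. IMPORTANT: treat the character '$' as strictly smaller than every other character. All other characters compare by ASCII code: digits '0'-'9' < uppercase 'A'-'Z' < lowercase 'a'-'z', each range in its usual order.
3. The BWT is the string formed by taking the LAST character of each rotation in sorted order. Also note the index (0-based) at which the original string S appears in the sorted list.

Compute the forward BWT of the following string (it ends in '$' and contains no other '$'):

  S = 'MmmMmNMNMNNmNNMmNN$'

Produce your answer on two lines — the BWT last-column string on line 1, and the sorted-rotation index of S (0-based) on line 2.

Answer: NNNmN$NmMNmmMNmMMNM
5

Derivation:
All 19 rotations (rotation i = S[i:]+S[:i]):
  rot[0] = MmmMmNMNMNNmNNMmNN$
  rot[1] = mmMmNMNMNNmNNMmNN$M
  rot[2] = mMmNMNMNNmNNMmNN$Mm
  rot[3] = MmNMNMNNmNNMmNN$Mmm
  rot[4] = mNMNMNNmNNMmNN$MmmM
  rot[5] = NMNMNNmNNMmNN$MmmMm
  rot[6] = MNMNNmNNMmNN$MmmMmN
  rot[7] = NMNNmNNMmNN$MmmMmNM
  rot[8] = MNNmNNMmNN$MmmMmNMN
  rot[9] = NNmNNMmNN$MmmMmNMNM
  rot[10] = NmNNMmNN$MmmMmNMNMN
  rot[11] = mNNMmNN$MmmMmNMNMNN
  rot[12] = NNMmNN$MmmMmNMNMNNm
  rot[13] = NMmNN$MmmMmNMNMNNmN
  rot[14] = MmNN$MmmMmNMNMNNmNN
  rot[15] = mNN$MmmMmNMNMNNmNNM
  rot[16] = NN$MmmMmNMNMNNmNNMm
  rot[17] = N$MmmMmNMNMNNmNNMmN
  rot[18] = $MmmMmNMNMNNmNNMmNN
Sorted (with $ < everything):
  sorted[0] = $MmmMmNMNMNNmNNMmNN  (last char: 'N')
  sorted[1] = MNMNNmNNMmNN$MmmMmN  (last char: 'N')
  sorted[2] = MNNmNNMmNN$MmmMmNMN  (last char: 'N')
  sorted[3] = MmNMNMNNmNNMmNN$Mmm  (last char: 'm')
  sorted[4] = MmNN$MmmMmNMNMNNmNN  (last char: 'N')
  sorted[5] = MmmMmNMNMNNmNNMmNN$  (last char: '$')
  sorted[6] = N$MmmMmNMNMNNmNNMmN  (last char: 'N')
  sorted[7] = NMNMNNmNNMmNN$MmmMm  (last char: 'm')
  sorted[8] = NMNNmNNMmNN$MmmMmNM  (last char: 'M')
  sorted[9] = NMmNN$MmmMmNMNMNNmN  (last char: 'N')
  sorted[10] = NN$MmmMmNMNMNNmNNMm  (last char: 'm')
  sorted[11] = NNMmNN$MmmMmNMNMNNm  (last char: 'm')
  sorted[12] = NNmNNMmNN$MmmMmNMNM  (last char: 'M')
  sorted[13] = NmNNMmNN$MmmMmNMNMN  (last char: 'N')
  sorted[14] = mMmNMNMNNmNNMmNN$Mm  (last char: 'm')
  sorted[15] = mNMNMNNmNNMmNN$MmmM  (last char: 'M')
  sorted[16] = mNN$MmmMmNMNMNNmNNM  (last char: 'M')
  sorted[17] = mNNMmNN$MmmMmNMNMNN  (last char: 'N')
  sorted[18] = mmMmNMNMNNmNNMmNN$M  (last char: 'M')
Last column: NNNmN$NmMNmmMNmMMNM
Original string S is at sorted index 5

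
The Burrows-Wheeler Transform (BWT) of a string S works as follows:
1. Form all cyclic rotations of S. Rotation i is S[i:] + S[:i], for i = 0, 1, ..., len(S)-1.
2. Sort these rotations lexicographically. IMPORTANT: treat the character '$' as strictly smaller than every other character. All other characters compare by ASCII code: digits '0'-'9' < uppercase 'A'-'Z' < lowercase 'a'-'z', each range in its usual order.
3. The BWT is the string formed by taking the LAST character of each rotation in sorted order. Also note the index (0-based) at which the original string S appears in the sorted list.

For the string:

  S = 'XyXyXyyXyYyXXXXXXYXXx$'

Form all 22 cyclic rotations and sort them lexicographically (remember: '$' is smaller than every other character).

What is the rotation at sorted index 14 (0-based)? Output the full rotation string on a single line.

Answer: YyXXXXXXYXXx$XyXyXyyXy

Derivation:
All 22 rotations (rotation i = S[i:]+S[:i]):
  rot[0] = XyXyXyyXyYyXXXXXXYXXx$
  rot[1] = yXyXyyXyYyXXXXXXYXXx$X
  rot[2] = XyXyyXyYyXXXXXXYXXx$Xy
  rot[3] = yXyyXyYyXXXXXXYXXx$XyX
  rot[4] = XyyXyYyXXXXXXYXXx$XyXy
  rot[5] = yyXyYyXXXXXXYXXx$XyXyX
  rot[6] = yXyYyXXXXXXYXXx$XyXyXy
  rot[7] = XyYyXXXXXXYXXx$XyXyXyy
  rot[8] = yYyXXXXXXYXXx$XyXyXyyX
  rot[9] = YyXXXXXXYXXx$XyXyXyyXy
  rot[10] = yXXXXXXYXXx$XyXyXyyXyY
  rot[11] = XXXXXXYXXx$XyXyXyyXyYy
  rot[12] = XXXXXYXXx$XyXyXyyXyYyX
  rot[13] = XXXXYXXx$XyXyXyyXyYyXX
  rot[14] = XXXYXXx$XyXyXyyXyYyXXX
  rot[15] = XXYXXx$XyXyXyyXyYyXXXX
  rot[16] = XYXXx$XyXyXyyXyYyXXXXX
  rot[17] = YXXx$XyXyXyyXyYyXXXXXX
  rot[18] = XXx$XyXyXyyXyYyXXXXXXY
  rot[19] = Xx$XyXyXyyXyYyXXXXXXYX
  rot[20] = x$XyXyXyyXyYyXXXXXXYXX
  rot[21] = $XyXyXyyXyYyXXXXXXYXXx
Sorted (with $ < everything):
  sorted[0] = $XyXyXyyXyYyXXXXXXYXXx
  sorted[1] = XXXXXXYXXx$XyXyXyyXyYy
  sorted[2] = XXXXXYXXx$XyXyXyyXyYyX
  sorted[3] = XXXXYXXx$XyXyXyyXyYyXX
  sorted[4] = XXXYXXx$XyXyXyyXyYyXXX
  sorted[5] = XXYXXx$XyXyXyyXyYyXXXX
  sorted[6] = XXx$XyXyXyyXyYyXXXXXXY
  sorted[7] = XYXXx$XyXyXyyXyYyXXXXX
  sorted[8] = Xx$XyXyXyyXyYyXXXXXXYX
  sorted[9] = XyXyXyyXyYyXXXXXXYXXx$
  sorted[10] = XyXyyXyYyXXXXXXYXXx$Xy
  sorted[11] = XyYyXXXXXXYXXx$XyXyXyy
  sorted[12] = XyyXyYyXXXXXXYXXx$XyXy
  sorted[13] = YXXx$XyXyXyyXyYyXXXXXX
  sorted[14] = YyXXXXXXYXXx$XyXyXyyXy
  sorted[15] = x$XyXyXyyXyYyXXXXXXYXX
  sorted[16] = yXXXXXXYXXx$XyXyXyyXyY
  sorted[17] = yXyXyyXyYyXXXXXXYXXx$X
  sorted[18] = yXyYyXXXXXXYXXx$XyXyXy
  sorted[19] = yXyyXyYyXXXXXXYXXx$XyX
  sorted[20] = yYyXXXXXXYXXx$XyXyXyyX
  sorted[21] = yyXyYyXXXXXXYXXx$XyXyX
sorted[14] = YyXXXXXXYXXx$XyXyXyyXy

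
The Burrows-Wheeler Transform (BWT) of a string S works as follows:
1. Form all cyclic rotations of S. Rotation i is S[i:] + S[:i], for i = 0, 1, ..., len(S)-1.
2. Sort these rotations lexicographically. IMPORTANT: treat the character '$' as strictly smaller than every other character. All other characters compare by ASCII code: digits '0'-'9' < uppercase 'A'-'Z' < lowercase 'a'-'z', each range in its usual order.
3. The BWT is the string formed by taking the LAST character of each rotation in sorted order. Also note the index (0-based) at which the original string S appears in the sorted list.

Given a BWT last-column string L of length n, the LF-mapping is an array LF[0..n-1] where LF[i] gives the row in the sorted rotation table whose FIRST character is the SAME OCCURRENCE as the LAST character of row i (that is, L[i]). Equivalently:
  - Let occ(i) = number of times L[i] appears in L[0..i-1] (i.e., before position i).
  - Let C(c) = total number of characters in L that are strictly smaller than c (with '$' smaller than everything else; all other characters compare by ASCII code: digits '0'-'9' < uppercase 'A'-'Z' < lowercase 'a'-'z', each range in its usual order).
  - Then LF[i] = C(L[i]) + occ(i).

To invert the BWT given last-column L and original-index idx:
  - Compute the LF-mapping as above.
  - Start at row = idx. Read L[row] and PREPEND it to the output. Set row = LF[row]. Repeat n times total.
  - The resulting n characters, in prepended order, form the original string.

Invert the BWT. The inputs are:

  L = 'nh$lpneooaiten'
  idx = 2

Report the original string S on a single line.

Answer: elephantonion$

Derivation:
LF mapping: 7 4 0 6 12 8 2 10 11 1 5 13 3 9
Walk LF starting at row 2, prepending L[row]:
  step 1: row=2, L[2]='$', prepend. Next row=LF[2]=0
  step 2: row=0, L[0]='n', prepend. Next row=LF[0]=7
  step 3: row=7, L[7]='o', prepend. Next row=LF[7]=10
  step 4: row=10, L[10]='i', prepend. Next row=LF[10]=5
  step 5: row=5, L[5]='n', prepend. Next row=LF[5]=8
  step 6: row=8, L[8]='o', prepend. Next row=LF[8]=11
  step 7: row=11, L[11]='t', prepend. Next row=LF[11]=13
  step 8: row=13, L[13]='n', prepend. Next row=LF[13]=9
  step 9: row=9, L[9]='a', prepend. Next row=LF[9]=1
  step 10: row=1, L[1]='h', prepend. Next row=LF[1]=4
  step 11: row=4, L[4]='p', prepend. Next row=LF[4]=12
  step 12: row=12, L[12]='e', prepend. Next row=LF[12]=3
  step 13: row=3, L[3]='l', prepend. Next row=LF[3]=6
  step 14: row=6, L[6]='e', prepend. Next row=LF[6]=2
Reversed output: elephantonion$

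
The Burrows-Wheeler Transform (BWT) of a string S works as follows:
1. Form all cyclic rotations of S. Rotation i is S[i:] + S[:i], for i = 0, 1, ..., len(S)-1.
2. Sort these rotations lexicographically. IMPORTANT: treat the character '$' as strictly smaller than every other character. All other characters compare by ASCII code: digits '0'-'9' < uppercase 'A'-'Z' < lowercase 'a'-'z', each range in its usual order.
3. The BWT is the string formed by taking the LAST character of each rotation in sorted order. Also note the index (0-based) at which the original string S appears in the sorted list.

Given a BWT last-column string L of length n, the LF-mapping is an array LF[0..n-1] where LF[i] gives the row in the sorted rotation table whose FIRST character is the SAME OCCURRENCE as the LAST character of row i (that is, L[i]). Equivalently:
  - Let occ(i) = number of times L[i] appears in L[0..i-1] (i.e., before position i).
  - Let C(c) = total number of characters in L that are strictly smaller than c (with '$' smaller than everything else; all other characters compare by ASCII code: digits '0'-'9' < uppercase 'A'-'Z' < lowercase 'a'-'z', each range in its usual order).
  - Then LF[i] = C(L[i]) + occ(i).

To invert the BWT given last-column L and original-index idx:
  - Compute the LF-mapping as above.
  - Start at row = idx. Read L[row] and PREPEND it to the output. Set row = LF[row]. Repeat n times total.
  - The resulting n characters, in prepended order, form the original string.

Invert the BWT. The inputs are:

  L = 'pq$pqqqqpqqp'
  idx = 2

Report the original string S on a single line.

LF mapping: 1 5 0 2 6 7 8 9 3 10 11 4
Walk LF starting at row 2, prepending L[row]:
  step 1: row=2, L[2]='$', prepend. Next row=LF[2]=0
  step 2: row=0, L[0]='p', prepend. Next row=LF[0]=1
  step 3: row=1, L[1]='q', prepend. Next row=LF[1]=5
  step 4: row=5, L[5]='q', prepend. Next row=LF[5]=7
  step 5: row=7, L[7]='q', prepend. Next row=LF[7]=9
  step 6: row=9, L[9]='q', prepend. Next row=LF[9]=10
  step 7: row=10, L[10]='q', prepend. Next row=LF[10]=11
  step 8: row=11, L[11]='p', prepend. Next row=LF[11]=4
  step 9: row=4, L[4]='q', prepend. Next row=LF[4]=6
  step 10: row=6, L[6]='q', prepend. Next row=LF[6]=8
  step 11: row=8, L[8]='p', prepend. Next row=LF[8]=3
  step 12: row=3, L[3]='p', prepend. Next row=LF[3]=2
Reversed output: ppqqpqqqqqp$

Answer: ppqqpqqqqqp$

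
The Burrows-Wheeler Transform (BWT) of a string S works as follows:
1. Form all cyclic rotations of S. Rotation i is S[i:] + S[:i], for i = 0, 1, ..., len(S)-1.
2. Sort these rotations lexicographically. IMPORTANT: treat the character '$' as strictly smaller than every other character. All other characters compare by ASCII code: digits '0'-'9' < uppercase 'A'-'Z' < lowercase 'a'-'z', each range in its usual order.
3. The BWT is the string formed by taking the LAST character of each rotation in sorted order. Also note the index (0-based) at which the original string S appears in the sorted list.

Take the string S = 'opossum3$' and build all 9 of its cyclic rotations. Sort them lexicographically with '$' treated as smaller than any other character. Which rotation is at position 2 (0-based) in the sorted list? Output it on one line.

All 9 rotations (rotation i = S[i:]+S[:i]):
  rot[0] = opossum3$
  rot[1] = possum3$o
  rot[2] = ossum3$op
  rot[3] = ssum3$opo
  rot[4] = sum3$opos
  rot[5] = um3$oposs
  rot[6] = m3$opossu
  rot[7] = 3$opossum
  rot[8] = $opossum3
Sorted (with $ < everything):
  sorted[0] = $opossum3
  sorted[1] = 3$opossum
  sorted[2] = m3$opossu
  sorted[3] = opossum3$
  sorted[4] = ossum3$op
  sorted[5] = possum3$o
  sorted[6] = ssum3$opo
  sorted[7] = sum3$opos
  sorted[8] = um3$oposs
sorted[2] = m3$opossu

Answer: m3$opossu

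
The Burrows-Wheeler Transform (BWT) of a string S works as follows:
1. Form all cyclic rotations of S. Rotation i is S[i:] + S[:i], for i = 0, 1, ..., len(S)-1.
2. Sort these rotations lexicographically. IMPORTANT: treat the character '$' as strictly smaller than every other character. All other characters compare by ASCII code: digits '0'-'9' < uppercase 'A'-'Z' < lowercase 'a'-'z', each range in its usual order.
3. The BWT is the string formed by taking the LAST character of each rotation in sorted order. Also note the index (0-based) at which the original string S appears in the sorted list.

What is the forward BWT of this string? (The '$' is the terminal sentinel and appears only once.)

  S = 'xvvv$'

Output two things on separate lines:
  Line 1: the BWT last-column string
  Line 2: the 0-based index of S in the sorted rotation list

All 5 rotations (rotation i = S[i:]+S[:i]):
  rot[0] = xvvv$
  rot[1] = vvv$x
  rot[2] = vv$xv
  rot[3] = v$xvv
  rot[4] = $xvvv
Sorted (with $ < everything):
  sorted[0] = $xvvv  (last char: 'v')
  sorted[1] = v$xvv  (last char: 'v')
  sorted[2] = vv$xv  (last char: 'v')
  sorted[3] = vvv$x  (last char: 'x')
  sorted[4] = xvvv$  (last char: '$')
Last column: vvvx$
Original string S is at sorted index 4

Answer: vvvx$
4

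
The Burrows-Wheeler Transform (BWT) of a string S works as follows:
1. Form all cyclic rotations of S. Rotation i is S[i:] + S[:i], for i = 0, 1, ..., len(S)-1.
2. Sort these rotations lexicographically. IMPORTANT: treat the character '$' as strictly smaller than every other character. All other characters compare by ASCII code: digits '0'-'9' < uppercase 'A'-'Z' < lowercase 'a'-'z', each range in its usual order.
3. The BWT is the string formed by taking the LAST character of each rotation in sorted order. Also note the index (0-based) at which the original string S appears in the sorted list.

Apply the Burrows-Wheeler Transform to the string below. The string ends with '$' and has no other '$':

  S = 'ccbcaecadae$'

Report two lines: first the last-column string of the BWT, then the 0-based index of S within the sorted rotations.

All 12 rotations (rotation i = S[i:]+S[:i]):
  rot[0] = ccbcaecadae$
  rot[1] = cbcaecadae$c
  rot[2] = bcaecadae$cc
  rot[3] = caecadae$ccb
  rot[4] = aecadae$ccbc
  rot[5] = ecadae$ccbca
  rot[6] = cadae$ccbcae
  rot[7] = adae$ccbcaec
  rot[8] = dae$ccbcaeca
  rot[9] = ae$ccbcaecad
  rot[10] = e$ccbcaecada
  rot[11] = $ccbcaecadae
Sorted (with $ < everything):
  sorted[0] = $ccbcaecadae  (last char: 'e')
  sorted[1] = adae$ccbcaec  (last char: 'c')
  sorted[2] = ae$ccbcaecad  (last char: 'd')
  sorted[3] = aecadae$ccbc  (last char: 'c')
  sorted[4] = bcaecadae$cc  (last char: 'c')
  sorted[5] = cadae$ccbcae  (last char: 'e')
  sorted[6] = caecadae$ccb  (last char: 'b')
  sorted[7] = cbcaecadae$c  (last char: 'c')
  sorted[8] = ccbcaecadae$  (last char: '$')
  sorted[9] = dae$ccbcaeca  (last char: 'a')
  sorted[10] = e$ccbcaecada  (last char: 'a')
  sorted[11] = ecadae$ccbca  (last char: 'a')
Last column: ecdccebc$aaa
Original string S is at sorted index 8

Answer: ecdccebc$aaa
8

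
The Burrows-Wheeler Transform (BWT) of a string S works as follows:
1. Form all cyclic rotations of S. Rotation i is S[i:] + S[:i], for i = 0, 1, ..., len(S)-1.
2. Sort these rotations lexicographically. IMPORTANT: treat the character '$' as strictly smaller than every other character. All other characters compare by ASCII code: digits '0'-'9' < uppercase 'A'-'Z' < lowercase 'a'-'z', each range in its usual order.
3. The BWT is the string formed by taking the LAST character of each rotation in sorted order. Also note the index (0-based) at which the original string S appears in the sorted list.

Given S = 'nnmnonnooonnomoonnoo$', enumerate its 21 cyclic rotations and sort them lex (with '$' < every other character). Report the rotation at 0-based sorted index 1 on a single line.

Answer: mnonnooonnomoonnoo$nn

Derivation:
All 21 rotations (rotation i = S[i:]+S[:i]):
  rot[0] = nnmnonnooonnomoonnoo$
  rot[1] = nmnonnooonnomoonnoo$n
  rot[2] = mnonnooonnomoonnoo$nn
  rot[3] = nonnooonnomoonnoo$nnm
  rot[4] = onnooonnomoonnoo$nnmn
  rot[5] = nnooonnomoonnoo$nnmno
  rot[6] = nooonnomoonnoo$nnmnon
  rot[7] = ooonnomoonnoo$nnmnonn
  rot[8] = oonnomoonnoo$nnmnonno
  rot[9] = onnomoonnoo$nnmnonnoo
  rot[10] = nnomoonnoo$nnmnonnooo
  rot[11] = nomoonnoo$nnmnonnooon
  rot[12] = omoonnoo$nnmnonnooonn
  rot[13] = moonnoo$nnmnonnooonno
  rot[14] = oonnoo$nnmnonnooonnom
  rot[15] = onnoo$nnmnonnooonnomo
  rot[16] = nnoo$nnmnonnooonnomoo
  rot[17] = noo$nnmnonnooonnomoon
  rot[18] = oo$nnmnonnooonnomoonn
  rot[19] = o$nnmnonnooonnomoonno
  rot[20] = $nnmnonnooonnomoonnoo
Sorted (with $ < everything):
  sorted[0] = $nnmnonnooonnomoonnoo
  sorted[1] = mnonnooonnomoonnoo$nn
  sorted[2] = moonnoo$nnmnonnooonno
  sorted[3] = nmnonnooonnomoonnoo$n
  sorted[4] = nnmnonnooonnomoonnoo$
  sorted[5] = nnomoonnoo$nnmnonnooo
  sorted[6] = nnoo$nnmnonnooonnomoo
  sorted[7] = nnooonnomoonnoo$nnmno
  sorted[8] = nomoonnoo$nnmnonnooon
  sorted[9] = nonnooonnomoonnoo$nnm
  sorted[10] = noo$nnmnonnooonnomoon
  sorted[11] = nooonnomoonnoo$nnmnon
  sorted[12] = o$nnmnonnooonnomoonno
  sorted[13] = omoonnoo$nnmnonnooonn
  sorted[14] = onnomoonnoo$nnmnonnoo
  sorted[15] = onnoo$nnmnonnooonnomo
  sorted[16] = onnooonnomoonnoo$nnmn
  sorted[17] = oo$nnmnonnooonnomoonn
  sorted[18] = oonnomoonnoo$nnmnonno
  sorted[19] = oonnoo$nnmnonnooonnom
  sorted[20] = ooonnomoonnoo$nnmnonn
sorted[1] = mnonnooonnomoonnoo$nn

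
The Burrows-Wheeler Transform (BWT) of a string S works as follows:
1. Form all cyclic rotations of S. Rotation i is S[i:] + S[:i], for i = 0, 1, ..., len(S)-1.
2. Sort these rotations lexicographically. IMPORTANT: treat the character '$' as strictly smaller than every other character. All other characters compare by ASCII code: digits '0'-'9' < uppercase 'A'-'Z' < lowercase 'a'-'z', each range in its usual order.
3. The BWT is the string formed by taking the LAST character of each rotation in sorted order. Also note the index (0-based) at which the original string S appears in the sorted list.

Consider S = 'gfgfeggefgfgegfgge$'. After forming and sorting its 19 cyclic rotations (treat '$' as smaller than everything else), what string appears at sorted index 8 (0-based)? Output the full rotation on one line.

Answer: fgfgegfgge$gfgfegge

Derivation:
All 19 rotations (rotation i = S[i:]+S[:i]):
  rot[0] = gfgfeggefgfgegfgge$
  rot[1] = fgfeggefgfgegfgge$g
  rot[2] = gfeggefgfgegfgge$gf
  rot[3] = feggefgfgegfgge$gfg
  rot[4] = eggefgfgegfgge$gfgf
  rot[5] = ggefgfgegfgge$gfgfe
  rot[6] = gefgfgegfgge$gfgfeg
  rot[7] = efgfgegfgge$gfgfegg
  rot[8] = fgfgegfgge$gfgfegge
  rot[9] = gfgegfgge$gfgfeggef
  rot[10] = fgegfgge$gfgfeggefg
  rot[11] = gegfgge$gfgfeggefgf
  rot[12] = egfgge$gfgfeggefgfg
  rot[13] = gfgge$gfgfeggefgfge
  rot[14] = fgge$gfgfeggefgfgeg
  rot[15] = gge$gfgfeggefgfgegf
  rot[16] = ge$gfgfeggefgfgegfg
  rot[17] = e$gfgfeggefgfgegfgg
  rot[18] = $gfgfeggefgfgegfgge
Sorted (with $ < everything):
  sorted[0] = $gfgfeggefgfgegfgge
  sorted[1] = e$gfgfeggefgfgegfgg
  sorted[2] = efgfgegfgge$gfgfegg
  sorted[3] = egfgge$gfgfeggefgfg
  sorted[4] = eggefgfgegfgge$gfgf
  sorted[5] = feggefgfgegfgge$gfg
  sorted[6] = fgegfgge$gfgfeggefg
  sorted[7] = fgfeggefgfgegfgge$g
  sorted[8] = fgfgegfgge$gfgfegge
  sorted[9] = fgge$gfgfeggefgfgeg
  sorted[10] = ge$gfgfeggefgfgegfg
  sorted[11] = gefgfgegfgge$gfgfeg
  sorted[12] = gegfgge$gfgfeggefgf
  sorted[13] = gfeggefgfgegfgge$gf
  sorted[14] = gfgegfgge$gfgfeggef
  sorted[15] = gfgfeggefgfgegfgge$
  sorted[16] = gfgge$gfgfeggefgfge
  sorted[17] = gge$gfgfeggefgfgegf
  sorted[18] = ggefgfgegfgge$gfgfe
sorted[8] = fgfgegfgge$gfgfegge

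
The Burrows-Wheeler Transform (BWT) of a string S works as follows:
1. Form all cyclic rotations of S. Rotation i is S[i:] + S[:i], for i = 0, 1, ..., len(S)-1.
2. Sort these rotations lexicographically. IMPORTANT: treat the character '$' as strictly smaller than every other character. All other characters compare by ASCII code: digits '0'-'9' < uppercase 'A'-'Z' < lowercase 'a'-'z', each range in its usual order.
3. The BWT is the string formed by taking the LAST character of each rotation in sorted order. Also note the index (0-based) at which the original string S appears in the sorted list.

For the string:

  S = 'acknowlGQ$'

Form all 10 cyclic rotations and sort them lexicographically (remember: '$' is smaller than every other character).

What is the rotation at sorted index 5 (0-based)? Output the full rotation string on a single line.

All 10 rotations (rotation i = S[i:]+S[:i]):
  rot[0] = acknowlGQ$
  rot[1] = cknowlGQ$a
  rot[2] = knowlGQ$ac
  rot[3] = nowlGQ$ack
  rot[4] = owlGQ$ackn
  rot[5] = wlGQ$ackno
  rot[6] = lGQ$acknow
  rot[7] = GQ$acknowl
  rot[8] = Q$acknowlG
  rot[9] = $acknowlGQ
Sorted (with $ < everything):
  sorted[0] = $acknowlGQ
  sorted[1] = GQ$acknowl
  sorted[2] = Q$acknowlG
  sorted[3] = acknowlGQ$
  sorted[4] = cknowlGQ$a
  sorted[5] = knowlGQ$ac
  sorted[6] = lGQ$acknow
  sorted[7] = nowlGQ$ack
  sorted[8] = owlGQ$ackn
  sorted[9] = wlGQ$ackno
sorted[5] = knowlGQ$ac

Answer: knowlGQ$ac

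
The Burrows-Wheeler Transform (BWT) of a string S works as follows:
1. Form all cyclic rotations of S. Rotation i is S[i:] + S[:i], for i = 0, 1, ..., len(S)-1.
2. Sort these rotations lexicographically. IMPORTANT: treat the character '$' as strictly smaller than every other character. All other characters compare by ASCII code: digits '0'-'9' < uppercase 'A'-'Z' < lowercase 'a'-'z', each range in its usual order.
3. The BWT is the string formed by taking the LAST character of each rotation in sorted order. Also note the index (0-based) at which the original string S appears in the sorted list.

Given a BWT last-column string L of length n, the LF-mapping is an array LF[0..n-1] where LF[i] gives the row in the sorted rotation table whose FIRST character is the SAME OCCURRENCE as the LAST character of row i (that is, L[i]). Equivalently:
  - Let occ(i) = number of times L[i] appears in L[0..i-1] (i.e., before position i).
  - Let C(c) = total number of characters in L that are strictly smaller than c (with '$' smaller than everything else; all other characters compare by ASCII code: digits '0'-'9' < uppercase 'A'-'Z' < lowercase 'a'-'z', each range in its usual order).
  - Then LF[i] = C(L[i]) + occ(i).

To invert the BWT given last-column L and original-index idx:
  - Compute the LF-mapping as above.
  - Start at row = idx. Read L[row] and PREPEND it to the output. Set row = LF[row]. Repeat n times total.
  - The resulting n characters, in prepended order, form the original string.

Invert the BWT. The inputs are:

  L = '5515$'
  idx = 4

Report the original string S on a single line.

LF mapping: 2 3 1 4 0
Walk LF starting at row 4, prepending L[row]:
  step 1: row=4, L[4]='$', prepend. Next row=LF[4]=0
  step 2: row=0, L[0]='5', prepend. Next row=LF[0]=2
  step 3: row=2, L[2]='1', prepend. Next row=LF[2]=1
  step 4: row=1, L[1]='5', prepend. Next row=LF[1]=3
  step 5: row=3, L[3]='5', prepend. Next row=LF[3]=4
Reversed output: 5515$

Answer: 5515$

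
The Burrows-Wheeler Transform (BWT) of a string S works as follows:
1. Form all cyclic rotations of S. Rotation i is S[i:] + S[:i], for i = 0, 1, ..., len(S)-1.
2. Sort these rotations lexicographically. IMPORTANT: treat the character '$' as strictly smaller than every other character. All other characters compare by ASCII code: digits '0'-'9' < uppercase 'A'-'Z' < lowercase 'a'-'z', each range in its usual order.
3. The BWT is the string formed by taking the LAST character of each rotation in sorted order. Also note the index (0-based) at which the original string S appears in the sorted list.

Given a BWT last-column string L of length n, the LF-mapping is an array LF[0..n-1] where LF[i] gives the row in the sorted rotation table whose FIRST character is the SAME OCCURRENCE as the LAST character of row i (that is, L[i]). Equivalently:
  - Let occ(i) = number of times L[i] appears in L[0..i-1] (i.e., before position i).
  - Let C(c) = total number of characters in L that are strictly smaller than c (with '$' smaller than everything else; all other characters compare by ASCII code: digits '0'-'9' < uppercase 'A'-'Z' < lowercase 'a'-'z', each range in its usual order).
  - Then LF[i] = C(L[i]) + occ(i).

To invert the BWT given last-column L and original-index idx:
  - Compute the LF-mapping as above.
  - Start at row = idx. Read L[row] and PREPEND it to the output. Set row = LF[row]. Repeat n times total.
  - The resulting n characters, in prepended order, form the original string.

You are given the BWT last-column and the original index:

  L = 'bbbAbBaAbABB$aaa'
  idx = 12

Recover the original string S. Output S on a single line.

Answer: bAAabBBababAaBb$

Derivation:
LF mapping: 11 12 13 1 14 4 7 2 15 3 5 6 0 8 9 10
Walk LF starting at row 12, prepending L[row]:
  step 1: row=12, L[12]='$', prepend. Next row=LF[12]=0
  step 2: row=0, L[0]='b', prepend. Next row=LF[0]=11
  step 3: row=11, L[11]='B', prepend. Next row=LF[11]=6
  step 4: row=6, L[6]='a', prepend. Next row=LF[6]=7
  step 5: row=7, L[7]='A', prepend. Next row=LF[7]=2
  step 6: row=2, L[2]='b', prepend. Next row=LF[2]=13
  step 7: row=13, L[13]='a', prepend. Next row=LF[13]=8
  step 8: row=8, L[8]='b', prepend. Next row=LF[8]=15
  step 9: row=15, L[15]='a', prepend. Next row=LF[15]=10
  step 10: row=10, L[10]='B', prepend. Next row=LF[10]=5
  step 11: row=5, L[5]='B', prepend. Next row=LF[5]=4
  step 12: row=4, L[4]='b', prepend. Next row=LF[4]=14
  step 13: row=14, L[14]='a', prepend. Next row=LF[14]=9
  step 14: row=9, L[9]='A', prepend. Next row=LF[9]=3
  step 15: row=3, L[3]='A', prepend. Next row=LF[3]=1
  step 16: row=1, L[1]='b', prepend. Next row=LF[1]=12
Reversed output: bAAabBBababAaBb$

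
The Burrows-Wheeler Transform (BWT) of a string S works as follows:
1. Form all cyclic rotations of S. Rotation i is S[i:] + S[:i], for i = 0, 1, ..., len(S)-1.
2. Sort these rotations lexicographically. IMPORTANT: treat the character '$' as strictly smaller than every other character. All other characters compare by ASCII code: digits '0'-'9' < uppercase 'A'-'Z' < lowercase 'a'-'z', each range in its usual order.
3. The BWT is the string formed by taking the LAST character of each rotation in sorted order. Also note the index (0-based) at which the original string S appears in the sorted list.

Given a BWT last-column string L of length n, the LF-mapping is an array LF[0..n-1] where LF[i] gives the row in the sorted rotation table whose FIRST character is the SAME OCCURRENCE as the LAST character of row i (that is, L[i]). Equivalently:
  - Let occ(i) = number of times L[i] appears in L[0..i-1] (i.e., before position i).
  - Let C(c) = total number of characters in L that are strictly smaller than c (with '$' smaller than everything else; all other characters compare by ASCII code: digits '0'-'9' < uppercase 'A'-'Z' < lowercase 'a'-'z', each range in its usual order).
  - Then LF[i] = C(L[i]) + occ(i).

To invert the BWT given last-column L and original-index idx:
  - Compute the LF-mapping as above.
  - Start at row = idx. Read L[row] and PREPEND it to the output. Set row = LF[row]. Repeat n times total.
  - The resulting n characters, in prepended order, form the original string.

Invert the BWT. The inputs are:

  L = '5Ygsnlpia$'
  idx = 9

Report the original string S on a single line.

Answer: saplingY5$

Derivation:
LF mapping: 1 2 4 9 7 6 8 5 3 0
Walk LF starting at row 9, prepending L[row]:
  step 1: row=9, L[9]='$', prepend. Next row=LF[9]=0
  step 2: row=0, L[0]='5', prepend. Next row=LF[0]=1
  step 3: row=1, L[1]='Y', prepend. Next row=LF[1]=2
  step 4: row=2, L[2]='g', prepend. Next row=LF[2]=4
  step 5: row=4, L[4]='n', prepend. Next row=LF[4]=7
  step 6: row=7, L[7]='i', prepend. Next row=LF[7]=5
  step 7: row=5, L[5]='l', prepend. Next row=LF[5]=6
  step 8: row=6, L[6]='p', prepend. Next row=LF[6]=8
  step 9: row=8, L[8]='a', prepend. Next row=LF[8]=3
  step 10: row=3, L[3]='s', prepend. Next row=LF[3]=9
Reversed output: saplingY5$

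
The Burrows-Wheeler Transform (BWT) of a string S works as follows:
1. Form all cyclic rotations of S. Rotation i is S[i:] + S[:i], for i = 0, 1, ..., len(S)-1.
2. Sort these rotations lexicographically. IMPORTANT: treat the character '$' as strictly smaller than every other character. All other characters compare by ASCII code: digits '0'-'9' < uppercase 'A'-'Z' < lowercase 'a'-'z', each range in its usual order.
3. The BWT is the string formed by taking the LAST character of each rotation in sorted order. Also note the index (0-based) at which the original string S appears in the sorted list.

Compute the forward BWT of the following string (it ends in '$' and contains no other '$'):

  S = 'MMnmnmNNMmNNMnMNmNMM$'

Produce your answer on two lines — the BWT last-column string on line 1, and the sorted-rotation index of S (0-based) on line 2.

All 21 rotations (rotation i = S[i:]+S[:i]):
  rot[0] = MMnmnmNNMmNNMnMNmNMM$
  rot[1] = MnmnmNNMmNNMnMNmNMM$M
  rot[2] = nmnmNNMmNNMnMNmNMM$MM
  rot[3] = mnmNNMmNNMnMNmNMM$MMn
  rot[4] = nmNNMmNNMnMNmNMM$MMnm
  rot[5] = mNNMmNNMnMNmNMM$MMnmn
  rot[6] = NNMmNNMnMNmNMM$MMnmnm
  rot[7] = NMmNNMnMNmNMM$MMnmnmN
  rot[8] = MmNNMnMNmNMM$MMnmnmNN
  rot[9] = mNNMnMNmNMM$MMnmnmNNM
  rot[10] = NNMnMNmNMM$MMnmnmNNMm
  rot[11] = NMnMNmNMM$MMnmnmNNMmN
  rot[12] = MnMNmNMM$MMnmnmNNMmNN
  rot[13] = nMNmNMM$MMnmnmNNMmNNM
  rot[14] = MNmNMM$MMnmnmNNMmNNMn
  rot[15] = NmNMM$MMnmnmNNMmNNMnM
  rot[16] = mNMM$MMnmnmNNMmNNMnMN
  rot[17] = NMM$MMnmnmNNMmNNMnMNm
  rot[18] = MM$MMnmnmNNMmNNMnMNmN
  rot[19] = M$MMnmnmNNMmNNMnMNmNM
  rot[20] = $MMnmnmNNMmNNMnMNmNMM
Sorted (with $ < everything):
  sorted[0] = $MMnmnmNNMmNNMnMNmNMM  (last char: 'M')
  sorted[1] = M$MMnmnmNNMmNNMnMNmNM  (last char: 'M')
  sorted[2] = MM$MMnmnmNNMmNNMnMNmN  (last char: 'N')
  sorted[3] = MMnmnmNNMmNNMnMNmNMM$  (last char: '$')
  sorted[4] = MNmNMM$MMnmnmNNMmNNMn  (last char: 'n')
  sorted[5] = MmNNMnMNmNMM$MMnmnmNN  (last char: 'N')
  sorted[6] = MnMNmNMM$MMnmnmNNMmNN  (last char: 'N')
  sorted[7] = MnmnmNNMmNNMnMNmNMM$M  (last char: 'M')
  sorted[8] = NMM$MMnmnmNNMmNNMnMNm  (last char: 'm')
  sorted[9] = NMmNNMnMNmNMM$MMnmnmN  (last char: 'N')
  sorted[10] = NMnMNmNMM$MMnmnmNNMmN  (last char: 'N')
  sorted[11] = NNMmNNMnMNmNMM$MMnmnm  (last char: 'm')
  sorted[12] = NNMnMNmNMM$MMnmnmNNMm  (last char: 'm')
  sorted[13] = NmNMM$MMnmnmNNMmNNMnM  (last char: 'M')
  sorted[14] = mNMM$MMnmnmNNMmNNMnMN  (last char: 'N')
  sorted[15] = mNNMmNNMnMNmNMM$MMnmn  (last char: 'n')
  sorted[16] = mNNMnMNmNMM$MMnmnmNNM  (last char: 'M')
  sorted[17] = mnmNNMmNNMnMNmNMM$MMn  (last char: 'n')
  sorted[18] = nMNmNMM$MMnmnmNNMmNNM  (last char: 'M')
  sorted[19] = nmNNMmNNMnMNmNMM$MMnm  (last char: 'm')
  sorted[20] = nmnmNNMmNNMnMNmNMM$MM  (last char: 'M')
Last column: MMN$nNNMmNNmmMNnMnMmM
Original string S is at sorted index 3

Answer: MMN$nNNMmNNmmMNnMnMmM
3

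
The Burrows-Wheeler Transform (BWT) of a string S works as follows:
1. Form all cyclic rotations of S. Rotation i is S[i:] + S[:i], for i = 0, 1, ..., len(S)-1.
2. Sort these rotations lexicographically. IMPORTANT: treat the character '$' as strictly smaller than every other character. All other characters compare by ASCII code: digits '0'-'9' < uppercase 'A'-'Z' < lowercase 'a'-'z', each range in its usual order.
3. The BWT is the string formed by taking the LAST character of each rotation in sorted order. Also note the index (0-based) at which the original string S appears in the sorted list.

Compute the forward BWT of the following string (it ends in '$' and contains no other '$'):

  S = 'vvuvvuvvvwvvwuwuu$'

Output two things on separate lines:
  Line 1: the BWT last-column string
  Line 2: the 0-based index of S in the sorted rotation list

Answer: uuwvvwvv$uuwvvvuvv
8

Derivation:
All 18 rotations (rotation i = S[i:]+S[:i]):
  rot[0] = vvuvvuvvvwvvwuwuu$
  rot[1] = vuvvuvvvwvvwuwuu$v
  rot[2] = uvvuvvvwvvwuwuu$vv
  rot[3] = vvuvvvwvvwuwuu$vvu
  rot[4] = vuvvvwvvwuwuu$vvuv
  rot[5] = uvvvwvvwuwuu$vvuvv
  rot[6] = vvvwvvwuwuu$vvuvvu
  rot[7] = vvwvvwuwuu$vvuvvuv
  rot[8] = vwvvwuwuu$vvuvvuvv
  rot[9] = wvvwuwuu$vvuvvuvvv
  rot[10] = vvwuwuu$vvuvvuvvvw
  rot[11] = vwuwuu$vvuvvuvvvwv
  rot[12] = wuwuu$vvuvvuvvvwvv
  rot[13] = uwuu$vvuvvuvvvwvvw
  rot[14] = wuu$vvuvvuvvvwvvwu
  rot[15] = uu$vvuvvuvvvwvvwuw
  rot[16] = u$vvuvvuvvvwvvwuwu
  rot[17] = $vvuvvuvvvwvvwuwuu
Sorted (with $ < everything):
  sorted[0] = $vvuvvuvvvwvvwuwuu  (last char: 'u')
  sorted[1] = u$vvuvvuvvvwvvwuwu  (last char: 'u')
  sorted[2] = uu$vvuvvuvvvwvvwuw  (last char: 'w')
  sorted[3] = uvvuvvvwvvwuwuu$vv  (last char: 'v')
  sorted[4] = uvvvwvvwuwuu$vvuvv  (last char: 'v')
  sorted[5] = uwuu$vvuvvuvvvwvvw  (last char: 'w')
  sorted[6] = vuvvuvvvwvvwuwuu$v  (last char: 'v')
  sorted[7] = vuvvvwvvwuwuu$vvuv  (last char: 'v')
  sorted[8] = vvuvvuvvvwvvwuwuu$  (last char: '$')
  sorted[9] = vvuvvvwvvwuwuu$vvu  (last char: 'u')
  sorted[10] = vvvwvvwuwuu$vvuvvu  (last char: 'u')
  sorted[11] = vvwuwuu$vvuvvuvvvw  (last char: 'w')
  sorted[12] = vvwvvwuwuu$vvuvvuv  (last char: 'v')
  sorted[13] = vwuwuu$vvuvvuvvvwv  (last char: 'v')
  sorted[14] = vwvvwuwuu$vvuvvuvv  (last char: 'v')
  sorted[15] = wuu$vvuvvuvvvwvvwu  (last char: 'u')
  sorted[16] = wuwuu$vvuvvuvvvwvv  (last char: 'v')
  sorted[17] = wvvwuwuu$vvuvvuvvv  (last char: 'v')
Last column: uuwvvwvv$uuwvvvuvv
Original string S is at sorted index 8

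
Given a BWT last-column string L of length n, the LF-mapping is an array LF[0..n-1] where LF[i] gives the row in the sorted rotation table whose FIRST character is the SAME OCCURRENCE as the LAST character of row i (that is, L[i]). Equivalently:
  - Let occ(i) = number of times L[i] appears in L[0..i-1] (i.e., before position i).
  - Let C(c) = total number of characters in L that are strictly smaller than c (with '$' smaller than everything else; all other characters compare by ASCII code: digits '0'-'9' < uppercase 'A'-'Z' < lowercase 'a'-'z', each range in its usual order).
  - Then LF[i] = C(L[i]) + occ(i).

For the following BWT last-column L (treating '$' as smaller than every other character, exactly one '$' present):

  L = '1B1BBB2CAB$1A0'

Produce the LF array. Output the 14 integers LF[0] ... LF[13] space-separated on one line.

Answer: 2 8 3 9 10 11 5 13 6 12 0 4 7 1

Derivation:
Char counts: '$':1, '0':1, '1':3, '2':1, 'A':2, 'B':5, 'C':1
C (first-col start): C('$')=0, C('0')=1, C('1')=2, C('2')=5, C('A')=6, C('B')=8, C('C')=13
L[0]='1': occ=0, LF[0]=C('1')+0=2+0=2
L[1]='B': occ=0, LF[1]=C('B')+0=8+0=8
L[2]='1': occ=1, LF[2]=C('1')+1=2+1=3
L[3]='B': occ=1, LF[3]=C('B')+1=8+1=9
L[4]='B': occ=2, LF[4]=C('B')+2=8+2=10
L[5]='B': occ=3, LF[5]=C('B')+3=8+3=11
L[6]='2': occ=0, LF[6]=C('2')+0=5+0=5
L[7]='C': occ=0, LF[7]=C('C')+0=13+0=13
L[8]='A': occ=0, LF[8]=C('A')+0=6+0=6
L[9]='B': occ=4, LF[9]=C('B')+4=8+4=12
L[10]='$': occ=0, LF[10]=C('$')+0=0+0=0
L[11]='1': occ=2, LF[11]=C('1')+2=2+2=4
L[12]='A': occ=1, LF[12]=C('A')+1=6+1=7
L[13]='0': occ=0, LF[13]=C('0')+0=1+0=1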